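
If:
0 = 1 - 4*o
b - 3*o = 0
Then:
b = 3/4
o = 1/4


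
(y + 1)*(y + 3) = y^2 + 4*y + 3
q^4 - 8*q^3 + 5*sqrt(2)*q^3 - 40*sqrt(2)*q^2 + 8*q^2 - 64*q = q*(q - 8)*(q + sqrt(2))*(q + 4*sqrt(2))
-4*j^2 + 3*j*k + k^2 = (-j + k)*(4*j + k)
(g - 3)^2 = g^2 - 6*g + 9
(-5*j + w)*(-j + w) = 5*j^2 - 6*j*w + w^2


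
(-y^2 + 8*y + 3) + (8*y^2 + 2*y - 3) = 7*y^2 + 10*y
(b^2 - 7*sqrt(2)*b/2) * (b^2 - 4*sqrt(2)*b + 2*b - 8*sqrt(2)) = b^4 - 15*sqrt(2)*b^3/2 + 2*b^3 - 15*sqrt(2)*b^2 + 28*b^2 + 56*b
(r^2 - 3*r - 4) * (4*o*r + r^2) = 4*o*r^3 - 12*o*r^2 - 16*o*r + r^4 - 3*r^3 - 4*r^2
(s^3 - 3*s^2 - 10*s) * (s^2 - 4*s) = s^5 - 7*s^4 + 2*s^3 + 40*s^2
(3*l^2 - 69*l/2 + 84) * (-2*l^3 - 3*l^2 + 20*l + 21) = -6*l^5 + 60*l^4 - 9*l^3/2 - 879*l^2 + 1911*l/2 + 1764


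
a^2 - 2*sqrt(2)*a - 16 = (a - 4*sqrt(2))*(a + 2*sqrt(2))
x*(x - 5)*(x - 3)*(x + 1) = x^4 - 7*x^3 + 7*x^2 + 15*x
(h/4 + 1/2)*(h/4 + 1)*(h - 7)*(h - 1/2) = h^4/16 - 3*h^3/32 - 67*h^2/32 - 39*h/16 + 7/4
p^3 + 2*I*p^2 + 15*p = p*(p - 3*I)*(p + 5*I)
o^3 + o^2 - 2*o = o*(o - 1)*(o + 2)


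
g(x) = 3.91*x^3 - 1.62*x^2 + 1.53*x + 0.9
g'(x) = 11.73*x^2 - 3.24*x + 1.53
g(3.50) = 154.05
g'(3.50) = 133.88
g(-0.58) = -1.30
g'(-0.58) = 7.36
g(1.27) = 8.24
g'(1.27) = 16.33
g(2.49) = 55.03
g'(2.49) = 66.19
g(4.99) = 454.02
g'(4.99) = 277.44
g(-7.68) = -1877.57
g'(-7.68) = 718.28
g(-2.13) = -47.49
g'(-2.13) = 61.65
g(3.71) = 183.94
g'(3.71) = 150.96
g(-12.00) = -7007.22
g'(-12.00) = 1729.53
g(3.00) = 96.48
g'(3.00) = 97.38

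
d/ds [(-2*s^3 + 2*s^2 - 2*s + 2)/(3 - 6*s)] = 2*(4*s^3 - 5*s^2 + 2*s + 1)/(3*(4*s^2 - 4*s + 1))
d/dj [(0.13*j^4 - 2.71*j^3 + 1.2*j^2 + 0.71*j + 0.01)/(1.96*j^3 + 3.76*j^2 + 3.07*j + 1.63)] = (0.2548*j^6 + 0.977600000000001*j^5 - 11.3443*j^4 - 18.575*j^3 - 12.2963*j^2 + 3.8368*j + 1.1266)/(3.8416*j^6 + 14.7392*j^5 + 26.172*j^4 + 29.476*j^3 + 21.6825*j^2 + 10.0082*j + 2.6569)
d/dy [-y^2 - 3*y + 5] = -2*y - 3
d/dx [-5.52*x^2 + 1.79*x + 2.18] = 1.79 - 11.04*x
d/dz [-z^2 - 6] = -2*z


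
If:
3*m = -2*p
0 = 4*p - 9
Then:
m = -3/2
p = 9/4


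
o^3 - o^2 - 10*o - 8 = (o - 4)*(o + 1)*(o + 2)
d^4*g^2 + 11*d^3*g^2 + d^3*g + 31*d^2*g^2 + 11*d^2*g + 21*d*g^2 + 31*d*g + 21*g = (d + 3)*(d + 7)*(d*g + 1)*(d*g + g)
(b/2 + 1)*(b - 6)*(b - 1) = b^3/2 - 5*b^2/2 - 4*b + 6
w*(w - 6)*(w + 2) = w^3 - 4*w^2 - 12*w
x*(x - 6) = x^2 - 6*x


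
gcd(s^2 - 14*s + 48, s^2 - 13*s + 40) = s - 8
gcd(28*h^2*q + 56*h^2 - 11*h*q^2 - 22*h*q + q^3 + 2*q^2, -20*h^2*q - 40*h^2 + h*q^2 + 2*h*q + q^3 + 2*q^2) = -4*h*q - 8*h + q^2 + 2*q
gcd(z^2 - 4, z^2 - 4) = z^2 - 4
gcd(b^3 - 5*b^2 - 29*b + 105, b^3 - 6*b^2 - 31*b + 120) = b^2 + 2*b - 15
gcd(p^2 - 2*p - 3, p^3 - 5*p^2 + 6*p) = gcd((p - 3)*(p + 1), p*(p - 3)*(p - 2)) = p - 3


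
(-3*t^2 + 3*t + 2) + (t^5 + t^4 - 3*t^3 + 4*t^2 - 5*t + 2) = t^5 + t^4 - 3*t^3 + t^2 - 2*t + 4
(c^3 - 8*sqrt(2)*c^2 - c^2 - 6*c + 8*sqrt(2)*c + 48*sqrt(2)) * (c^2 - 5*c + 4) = c^5 - 8*sqrt(2)*c^4 - 6*c^4 + 3*c^3 + 48*sqrt(2)*c^3 - 24*sqrt(2)*c^2 + 26*c^2 - 208*sqrt(2)*c - 24*c + 192*sqrt(2)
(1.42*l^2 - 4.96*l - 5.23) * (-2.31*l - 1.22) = -3.2802*l^3 + 9.7252*l^2 + 18.1325*l + 6.3806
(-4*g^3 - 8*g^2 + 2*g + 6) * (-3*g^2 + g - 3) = 12*g^5 + 20*g^4 - 2*g^3 + 8*g^2 - 18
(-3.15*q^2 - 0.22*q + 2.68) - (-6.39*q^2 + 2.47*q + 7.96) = 3.24*q^2 - 2.69*q - 5.28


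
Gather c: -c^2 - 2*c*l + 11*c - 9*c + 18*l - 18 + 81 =-c^2 + c*(2 - 2*l) + 18*l + 63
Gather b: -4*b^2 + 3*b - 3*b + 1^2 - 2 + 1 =-4*b^2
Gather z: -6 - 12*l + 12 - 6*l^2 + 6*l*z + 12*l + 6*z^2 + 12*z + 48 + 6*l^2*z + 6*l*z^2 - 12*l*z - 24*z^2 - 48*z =-6*l^2 + z^2*(6*l - 18) + z*(6*l^2 - 6*l - 36) + 54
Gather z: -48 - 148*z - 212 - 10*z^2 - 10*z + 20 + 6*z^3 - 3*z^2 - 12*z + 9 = 6*z^3 - 13*z^2 - 170*z - 231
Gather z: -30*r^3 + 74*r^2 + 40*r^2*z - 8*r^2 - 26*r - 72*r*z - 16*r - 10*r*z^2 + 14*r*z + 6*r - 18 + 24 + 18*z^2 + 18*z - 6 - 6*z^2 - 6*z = -30*r^3 + 66*r^2 - 36*r + z^2*(12 - 10*r) + z*(40*r^2 - 58*r + 12)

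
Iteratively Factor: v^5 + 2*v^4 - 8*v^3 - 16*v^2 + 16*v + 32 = (v + 2)*(v^4 - 8*v^2 + 16) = (v + 2)^2*(v^3 - 2*v^2 - 4*v + 8) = (v - 2)*(v + 2)^2*(v^2 - 4) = (v - 2)*(v + 2)^3*(v - 2)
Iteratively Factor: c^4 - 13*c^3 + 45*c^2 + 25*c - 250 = (c - 5)*(c^3 - 8*c^2 + 5*c + 50) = (c - 5)*(c + 2)*(c^2 - 10*c + 25) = (c - 5)^2*(c + 2)*(c - 5)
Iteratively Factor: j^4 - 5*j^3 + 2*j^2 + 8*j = (j - 4)*(j^3 - j^2 - 2*j) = (j - 4)*(j + 1)*(j^2 - 2*j) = (j - 4)*(j - 2)*(j + 1)*(j)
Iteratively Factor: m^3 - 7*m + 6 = (m - 1)*(m^2 + m - 6) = (m - 1)*(m + 3)*(m - 2)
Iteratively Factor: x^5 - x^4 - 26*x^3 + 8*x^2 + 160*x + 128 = (x - 4)*(x^4 + 3*x^3 - 14*x^2 - 48*x - 32) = (x - 4)*(x + 2)*(x^3 + x^2 - 16*x - 16) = (x - 4)*(x + 2)*(x + 4)*(x^2 - 3*x - 4) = (x - 4)*(x + 1)*(x + 2)*(x + 4)*(x - 4)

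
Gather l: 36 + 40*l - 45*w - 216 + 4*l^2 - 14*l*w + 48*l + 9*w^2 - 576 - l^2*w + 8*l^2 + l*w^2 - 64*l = l^2*(12 - w) + l*(w^2 - 14*w + 24) + 9*w^2 - 45*w - 756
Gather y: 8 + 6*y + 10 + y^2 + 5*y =y^2 + 11*y + 18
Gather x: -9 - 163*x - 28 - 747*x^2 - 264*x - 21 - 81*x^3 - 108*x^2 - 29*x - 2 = -81*x^3 - 855*x^2 - 456*x - 60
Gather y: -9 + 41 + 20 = 52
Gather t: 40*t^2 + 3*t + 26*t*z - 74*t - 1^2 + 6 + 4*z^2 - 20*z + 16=40*t^2 + t*(26*z - 71) + 4*z^2 - 20*z + 21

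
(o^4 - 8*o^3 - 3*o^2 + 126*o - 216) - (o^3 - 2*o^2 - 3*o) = o^4 - 9*o^3 - o^2 + 129*o - 216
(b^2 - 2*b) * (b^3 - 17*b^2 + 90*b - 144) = b^5 - 19*b^4 + 124*b^3 - 324*b^2 + 288*b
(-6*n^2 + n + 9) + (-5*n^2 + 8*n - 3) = -11*n^2 + 9*n + 6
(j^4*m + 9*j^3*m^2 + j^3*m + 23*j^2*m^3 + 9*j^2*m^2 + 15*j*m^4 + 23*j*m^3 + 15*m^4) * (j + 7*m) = j^5*m + 16*j^4*m^2 + j^4*m + 86*j^3*m^3 + 16*j^3*m^2 + 176*j^2*m^4 + 86*j^2*m^3 + 105*j*m^5 + 176*j*m^4 + 105*m^5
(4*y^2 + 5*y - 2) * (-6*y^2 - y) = -24*y^4 - 34*y^3 + 7*y^2 + 2*y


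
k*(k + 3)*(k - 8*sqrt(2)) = k^3 - 8*sqrt(2)*k^2 + 3*k^2 - 24*sqrt(2)*k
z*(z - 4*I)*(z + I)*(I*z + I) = I*z^4 + 3*z^3 + I*z^3 + 3*z^2 + 4*I*z^2 + 4*I*z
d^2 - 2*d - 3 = (d - 3)*(d + 1)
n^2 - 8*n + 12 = (n - 6)*(n - 2)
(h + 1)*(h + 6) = h^2 + 7*h + 6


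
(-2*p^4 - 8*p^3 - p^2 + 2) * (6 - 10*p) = 20*p^5 + 68*p^4 - 38*p^3 - 6*p^2 - 20*p + 12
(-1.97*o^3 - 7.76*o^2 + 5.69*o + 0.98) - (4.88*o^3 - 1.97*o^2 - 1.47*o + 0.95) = -6.85*o^3 - 5.79*o^2 + 7.16*o + 0.03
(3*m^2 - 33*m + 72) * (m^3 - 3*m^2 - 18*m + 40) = 3*m^5 - 42*m^4 + 117*m^3 + 498*m^2 - 2616*m + 2880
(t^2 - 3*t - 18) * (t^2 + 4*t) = t^4 + t^3 - 30*t^2 - 72*t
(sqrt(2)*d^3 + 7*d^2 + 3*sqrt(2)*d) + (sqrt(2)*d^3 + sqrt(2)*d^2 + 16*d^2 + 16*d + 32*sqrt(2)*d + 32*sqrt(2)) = 2*sqrt(2)*d^3 + sqrt(2)*d^2 + 23*d^2 + 16*d + 35*sqrt(2)*d + 32*sqrt(2)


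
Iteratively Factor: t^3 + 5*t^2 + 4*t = (t)*(t^2 + 5*t + 4) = t*(t + 4)*(t + 1)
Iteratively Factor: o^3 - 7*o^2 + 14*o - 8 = (o - 2)*(o^2 - 5*o + 4) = (o - 2)*(o - 1)*(o - 4)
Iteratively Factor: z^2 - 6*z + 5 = (z - 5)*(z - 1)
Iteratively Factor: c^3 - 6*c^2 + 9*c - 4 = (c - 1)*(c^2 - 5*c + 4) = (c - 1)^2*(c - 4)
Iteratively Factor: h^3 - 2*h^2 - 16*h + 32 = (h + 4)*(h^2 - 6*h + 8) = (h - 2)*(h + 4)*(h - 4)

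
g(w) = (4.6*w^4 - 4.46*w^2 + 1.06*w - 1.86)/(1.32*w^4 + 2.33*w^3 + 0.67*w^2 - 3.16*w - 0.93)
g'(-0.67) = -6.82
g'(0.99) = 558.76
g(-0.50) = -5.29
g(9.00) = 2.87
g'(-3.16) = 0.35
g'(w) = (18.4*w^3 - 8.92*w + 1.06)/(1.32*w^4 + 2.33*w^3 + 0.67*w^2 - 3.16*w - 0.93) + (-5.28*w^3 - 6.99*w^2 - 1.34*w + 3.16)*(4.6*w^4 - 4.46*w^2 + 1.06*w - 1.86)/(1.32*w^4 + 2.33*w^3 + 0.67*w^2 - 3.16*w - 0.93)^2 = (10.718*w^6 + 17.9384*w^5 - 37.4138*w^4 - 12.2308*w^3 + 26.3848*w^2 + 10.788*w - 6.8634)/(1.7424*w^8 + 6.1512*w^7 + 7.1977*w^6 - 5.2202*w^5 - 16.7319*w^4 - 8.5682*w^3 + 8.7394*w^2 + 5.8776*w + 0.8649)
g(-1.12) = -0.62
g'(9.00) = 0.06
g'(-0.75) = -5.84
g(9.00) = 2.87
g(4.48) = 2.39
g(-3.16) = 5.54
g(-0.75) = -2.96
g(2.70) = 1.91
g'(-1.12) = -7.48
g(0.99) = -6.01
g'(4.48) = 0.19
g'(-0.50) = -18.52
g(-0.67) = -3.46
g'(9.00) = 0.06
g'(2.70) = 0.38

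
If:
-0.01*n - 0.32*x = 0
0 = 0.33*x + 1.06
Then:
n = 102.79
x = -3.21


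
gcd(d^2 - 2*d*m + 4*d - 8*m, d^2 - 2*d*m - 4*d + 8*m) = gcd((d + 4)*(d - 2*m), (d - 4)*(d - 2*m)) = d - 2*m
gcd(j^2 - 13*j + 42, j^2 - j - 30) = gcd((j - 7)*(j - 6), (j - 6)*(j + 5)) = j - 6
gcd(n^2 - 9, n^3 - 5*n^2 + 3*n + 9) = n - 3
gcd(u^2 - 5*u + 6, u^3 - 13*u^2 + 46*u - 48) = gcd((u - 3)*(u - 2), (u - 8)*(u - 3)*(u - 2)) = u^2 - 5*u + 6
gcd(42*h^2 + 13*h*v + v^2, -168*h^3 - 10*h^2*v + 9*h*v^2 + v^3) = 42*h^2 + 13*h*v + v^2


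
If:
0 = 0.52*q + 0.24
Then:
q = -0.46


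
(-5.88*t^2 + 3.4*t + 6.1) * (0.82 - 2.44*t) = 14.3472*t^3 - 13.1176*t^2 - 12.096*t + 5.002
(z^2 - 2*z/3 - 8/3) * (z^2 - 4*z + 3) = z^4 - 14*z^3/3 + 3*z^2 + 26*z/3 - 8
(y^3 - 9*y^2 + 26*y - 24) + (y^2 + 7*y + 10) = y^3 - 8*y^2 + 33*y - 14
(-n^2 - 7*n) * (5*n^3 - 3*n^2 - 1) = -5*n^5 - 32*n^4 + 21*n^3 + n^2 + 7*n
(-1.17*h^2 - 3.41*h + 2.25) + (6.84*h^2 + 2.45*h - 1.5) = 5.67*h^2 - 0.96*h + 0.75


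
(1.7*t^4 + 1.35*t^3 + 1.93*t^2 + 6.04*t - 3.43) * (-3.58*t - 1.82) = -6.086*t^5 - 7.927*t^4 - 9.3664*t^3 - 25.1358*t^2 + 1.2866*t + 6.2426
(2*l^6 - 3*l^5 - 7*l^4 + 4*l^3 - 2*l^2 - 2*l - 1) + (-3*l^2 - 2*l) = 2*l^6 - 3*l^5 - 7*l^4 + 4*l^3 - 5*l^2 - 4*l - 1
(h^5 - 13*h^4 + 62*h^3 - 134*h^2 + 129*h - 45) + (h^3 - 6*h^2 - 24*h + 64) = h^5 - 13*h^4 + 63*h^3 - 140*h^2 + 105*h + 19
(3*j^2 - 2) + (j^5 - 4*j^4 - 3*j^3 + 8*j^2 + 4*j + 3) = j^5 - 4*j^4 - 3*j^3 + 11*j^2 + 4*j + 1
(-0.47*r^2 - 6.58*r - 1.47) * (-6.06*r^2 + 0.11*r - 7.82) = 2.8482*r^4 + 39.8231*r^3 + 11.8598*r^2 + 51.2939*r + 11.4954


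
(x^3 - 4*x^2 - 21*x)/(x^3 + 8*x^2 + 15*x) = (x - 7)/(x + 5)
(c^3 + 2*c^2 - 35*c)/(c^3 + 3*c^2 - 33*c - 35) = c/(c + 1)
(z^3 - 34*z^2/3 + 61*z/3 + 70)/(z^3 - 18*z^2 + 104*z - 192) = (3*z^2 - 16*z - 35)/(3*(z^2 - 12*z + 32))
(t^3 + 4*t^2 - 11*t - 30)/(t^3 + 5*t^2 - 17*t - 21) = (t^2 + 7*t + 10)/(t^2 + 8*t + 7)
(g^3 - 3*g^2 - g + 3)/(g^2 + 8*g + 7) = (g^2 - 4*g + 3)/(g + 7)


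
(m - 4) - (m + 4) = -8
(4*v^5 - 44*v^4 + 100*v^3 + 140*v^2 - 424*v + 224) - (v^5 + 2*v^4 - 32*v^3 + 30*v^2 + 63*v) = 3*v^5 - 46*v^4 + 132*v^3 + 110*v^2 - 487*v + 224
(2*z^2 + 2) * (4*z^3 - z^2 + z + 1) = 8*z^5 - 2*z^4 + 10*z^3 + 2*z + 2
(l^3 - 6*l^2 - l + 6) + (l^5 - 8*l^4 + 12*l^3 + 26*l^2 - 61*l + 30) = l^5 - 8*l^4 + 13*l^3 + 20*l^2 - 62*l + 36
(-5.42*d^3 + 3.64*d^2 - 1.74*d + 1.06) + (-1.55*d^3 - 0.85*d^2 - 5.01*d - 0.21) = -6.97*d^3 + 2.79*d^2 - 6.75*d + 0.85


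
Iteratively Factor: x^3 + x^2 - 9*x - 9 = (x + 3)*(x^2 - 2*x - 3) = (x - 3)*(x + 3)*(x + 1)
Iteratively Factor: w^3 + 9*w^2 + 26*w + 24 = (w + 3)*(w^2 + 6*w + 8) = (w + 3)*(w + 4)*(w + 2)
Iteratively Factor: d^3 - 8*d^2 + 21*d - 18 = (d - 2)*(d^2 - 6*d + 9) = (d - 3)*(d - 2)*(d - 3)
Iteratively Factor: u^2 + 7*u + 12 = (u + 3)*(u + 4)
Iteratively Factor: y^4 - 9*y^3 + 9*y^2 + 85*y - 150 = (y - 2)*(y^3 - 7*y^2 - 5*y + 75) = (y - 5)*(y - 2)*(y^2 - 2*y - 15) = (y - 5)*(y - 2)*(y + 3)*(y - 5)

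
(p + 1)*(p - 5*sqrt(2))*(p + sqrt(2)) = p^3 - 4*sqrt(2)*p^2 + p^2 - 10*p - 4*sqrt(2)*p - 10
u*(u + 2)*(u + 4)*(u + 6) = u^4 + 12*u^3 + 44*u^2 + 48*u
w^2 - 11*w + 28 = (w - 7)*(w - 4)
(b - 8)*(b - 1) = b^2 - 9*b + 8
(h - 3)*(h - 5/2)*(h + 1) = h^3 - 9*h^2/2 + 2*h + 15/2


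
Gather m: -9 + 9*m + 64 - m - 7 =8*m + 48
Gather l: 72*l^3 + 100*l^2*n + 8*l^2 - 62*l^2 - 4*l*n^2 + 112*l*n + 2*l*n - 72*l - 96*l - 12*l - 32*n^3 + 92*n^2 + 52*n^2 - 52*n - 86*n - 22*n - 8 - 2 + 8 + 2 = 72*l^3 + l^2*(100*n - 54) + l*(-4*n^2 + 114*n - 180) - 32*n^3 + 144*n^2 - 160*n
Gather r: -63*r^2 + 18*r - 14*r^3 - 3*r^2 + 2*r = -14*r^3 - 66*r^2 + 20*r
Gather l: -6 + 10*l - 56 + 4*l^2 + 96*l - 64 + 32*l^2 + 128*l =36*l^2 + 234*l - 126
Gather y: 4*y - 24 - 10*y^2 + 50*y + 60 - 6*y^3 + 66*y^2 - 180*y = -6*y^3 + 56*y^2 - 126*y + 36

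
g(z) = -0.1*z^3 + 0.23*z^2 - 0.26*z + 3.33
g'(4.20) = -3.62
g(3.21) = 1.56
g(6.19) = -13.18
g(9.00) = -53.28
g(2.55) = 2.50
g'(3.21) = -1.87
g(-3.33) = 10.44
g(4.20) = -1.11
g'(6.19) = -8.91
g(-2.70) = 7.68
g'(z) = -0.3*z^2 + 0.46*z - 0.26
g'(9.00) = -20.42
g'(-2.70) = -3.69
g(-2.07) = 5.74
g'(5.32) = -6.30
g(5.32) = -6.60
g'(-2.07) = -2.50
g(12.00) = -139.47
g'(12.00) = -37.94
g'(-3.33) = -5.12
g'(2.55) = -1.04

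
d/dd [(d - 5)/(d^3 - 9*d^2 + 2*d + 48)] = (d^3 - 9*d^2 + 2*d - (d - 5)*(3*d^2 - 18*d + 2) + 48)/(d^3 - 9*d^2 + 2*d + 48)^2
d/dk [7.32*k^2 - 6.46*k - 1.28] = 14.64*k - 6.46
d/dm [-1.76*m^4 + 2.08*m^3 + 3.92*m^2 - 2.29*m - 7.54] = -7.04*m^3 + 6.24*m^2 + 7.84*m - 2.29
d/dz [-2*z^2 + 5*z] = 5 - 4*z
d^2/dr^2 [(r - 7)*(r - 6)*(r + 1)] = 6*r - 24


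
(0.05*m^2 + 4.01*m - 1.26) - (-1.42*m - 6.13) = 0.05*m^2 + 5.43*m + 4.87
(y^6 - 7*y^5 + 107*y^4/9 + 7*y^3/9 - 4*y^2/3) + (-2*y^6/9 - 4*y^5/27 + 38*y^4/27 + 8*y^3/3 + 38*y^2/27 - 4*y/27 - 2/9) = 7*y^6/9 - 193*y^5/27 + 359*y^4/27 + 31*y^3/9 + 2*y^2/27 - 4*y/27 - 2/9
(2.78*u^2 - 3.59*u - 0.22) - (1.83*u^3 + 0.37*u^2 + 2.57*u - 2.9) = -1.83*u^3 + 2.41*u^2 - 6.16*u + 2.68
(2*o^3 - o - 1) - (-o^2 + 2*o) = 2*o^3 + o^2 - 3*o - 1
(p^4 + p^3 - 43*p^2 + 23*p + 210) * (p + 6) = p^5 + 7*p^4 - 37*p^3 - 235*p^2 + 348*p + 1260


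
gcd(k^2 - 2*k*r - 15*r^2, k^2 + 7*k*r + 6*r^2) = 1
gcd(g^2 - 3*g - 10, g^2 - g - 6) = g + 2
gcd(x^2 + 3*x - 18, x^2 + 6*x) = x + 6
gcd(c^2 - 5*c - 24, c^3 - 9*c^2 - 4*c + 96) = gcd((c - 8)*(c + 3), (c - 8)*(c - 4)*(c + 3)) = c^2 - 5*c - 24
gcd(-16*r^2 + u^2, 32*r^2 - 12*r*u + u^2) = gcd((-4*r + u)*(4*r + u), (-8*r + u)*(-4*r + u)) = 4*r - u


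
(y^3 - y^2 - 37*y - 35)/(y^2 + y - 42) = (y^3 - y^2 - 37*y - 35)/(y^2 + y - 42)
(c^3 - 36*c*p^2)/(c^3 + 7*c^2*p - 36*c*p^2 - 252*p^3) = c/(c + 7*p)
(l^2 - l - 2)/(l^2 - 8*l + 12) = (l + 1)/(l - 6)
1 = 1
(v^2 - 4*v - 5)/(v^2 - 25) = (v + 1)/(v + 5)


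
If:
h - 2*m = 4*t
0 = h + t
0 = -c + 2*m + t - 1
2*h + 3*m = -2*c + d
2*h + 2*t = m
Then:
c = -1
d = -2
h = 0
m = 0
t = 0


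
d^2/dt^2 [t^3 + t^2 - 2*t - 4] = 6*t + 2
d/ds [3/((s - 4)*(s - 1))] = 3*(5 - 2*s)/(s^4 - 10*s^3 + 33*s^2 - 40*s + 16)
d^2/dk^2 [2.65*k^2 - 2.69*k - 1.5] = 5.30000000000000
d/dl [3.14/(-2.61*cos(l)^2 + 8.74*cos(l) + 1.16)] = (27.4436 - 16.3908*cos(l))*sin(l)/(-2.61*cos(l)^2 + 8.74*cos(l) + 1.16)^2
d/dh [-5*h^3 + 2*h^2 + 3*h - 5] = -15*h^2 + 4*h + 3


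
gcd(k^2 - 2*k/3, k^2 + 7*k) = k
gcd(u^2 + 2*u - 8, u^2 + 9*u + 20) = u + 4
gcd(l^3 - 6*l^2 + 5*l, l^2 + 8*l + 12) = 1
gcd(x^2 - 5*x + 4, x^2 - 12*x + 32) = x - 4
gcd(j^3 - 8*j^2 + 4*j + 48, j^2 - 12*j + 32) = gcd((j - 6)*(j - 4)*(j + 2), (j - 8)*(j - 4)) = j - 4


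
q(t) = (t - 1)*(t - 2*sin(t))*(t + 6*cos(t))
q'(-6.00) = -31.03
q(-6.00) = -10.97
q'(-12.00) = -348.53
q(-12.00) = -1178.93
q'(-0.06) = 6.53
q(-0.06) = -0.38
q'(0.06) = 5.34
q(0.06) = 0.34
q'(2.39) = -13.27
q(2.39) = -2.84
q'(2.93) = -25.38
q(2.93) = -14.22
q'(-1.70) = 2.38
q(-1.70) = 1.89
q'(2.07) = -3.37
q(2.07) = -0.27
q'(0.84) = -3.25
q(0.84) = 0.50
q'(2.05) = -2.89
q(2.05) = -0.21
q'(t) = (1 - 6*sin(t))*(t - 1)*(t - 2*sin(t)) + (1 - 2*cos(t))*(t - 1)*(t + 6*cos(t)) + (t - 2*sin(t))*(t + 6*cos(t))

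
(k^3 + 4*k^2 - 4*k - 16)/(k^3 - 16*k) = (k^2 - 4)/(k*(k - 4))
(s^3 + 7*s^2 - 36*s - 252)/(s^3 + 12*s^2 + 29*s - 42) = (s - 6)/(s - 1)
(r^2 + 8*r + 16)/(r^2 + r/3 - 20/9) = 9*(r^2 + 8*r + 16)/(9*r^2 + 3*r - 20)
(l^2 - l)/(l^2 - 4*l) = (l - 1)/(l - 4)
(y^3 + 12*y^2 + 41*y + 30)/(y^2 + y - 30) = (y^2 + 6*y + 5)/(y - 5)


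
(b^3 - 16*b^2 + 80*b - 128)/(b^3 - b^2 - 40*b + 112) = (b - 8)/(b + 7)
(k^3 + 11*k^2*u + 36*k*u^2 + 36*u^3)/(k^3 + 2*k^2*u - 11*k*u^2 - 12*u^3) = (k^3 + 11*k^2*u + 36*k*u^2 + 36*u^3)/(k^3 + 2*k^2*u - 11*k*u^2 - 12*u^3)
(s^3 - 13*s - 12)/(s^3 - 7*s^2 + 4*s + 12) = (s^2 - s - 12)/(s^2 - 8*s + 12)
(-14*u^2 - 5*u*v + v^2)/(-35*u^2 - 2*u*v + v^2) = (2*u + v)/(5*u + v)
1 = 1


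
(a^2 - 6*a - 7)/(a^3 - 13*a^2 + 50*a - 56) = (a + 1)/(a^2 - 6*a + 8)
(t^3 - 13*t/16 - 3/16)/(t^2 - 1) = (t^2 + t + 3/16)/(t + 1)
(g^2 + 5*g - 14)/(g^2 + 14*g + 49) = (g - 2)/(g + 7)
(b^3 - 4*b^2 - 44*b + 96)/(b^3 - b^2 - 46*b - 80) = (b^2 + 4*b - 12)/(b^2 + 7*b + 10)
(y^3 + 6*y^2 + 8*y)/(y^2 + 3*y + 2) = y*(y + 4)/(y + 1)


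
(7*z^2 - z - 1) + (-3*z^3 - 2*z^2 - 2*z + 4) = -3*z^3 + 5*z^2 - 3*z + 3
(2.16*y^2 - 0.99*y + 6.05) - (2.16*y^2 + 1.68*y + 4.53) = 1.52 - 2.67*y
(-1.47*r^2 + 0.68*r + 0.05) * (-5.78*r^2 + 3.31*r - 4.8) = 8.4966*r^4 - 8.7961*r^3 + 9.0178*r^2 - 3.0985*r - 0.24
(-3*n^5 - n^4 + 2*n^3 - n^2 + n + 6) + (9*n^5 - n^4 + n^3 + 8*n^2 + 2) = 6*n^5 - 2*n^4 + 3*n^3 + 7*n^2 + n + 8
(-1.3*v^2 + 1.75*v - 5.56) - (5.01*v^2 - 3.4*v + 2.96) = -6.31*v^2 + 5.15*v - 8.52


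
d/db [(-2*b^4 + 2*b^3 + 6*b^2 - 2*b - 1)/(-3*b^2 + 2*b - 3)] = 2*(6*b^5 - 9*b^4 + 16*b^3 - 6*b^2 - 21*b + 4)/(9*b^4 - 12*b^3 + 22*b^2 - 12*b + 9)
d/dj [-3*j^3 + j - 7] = 1 - 9*j^2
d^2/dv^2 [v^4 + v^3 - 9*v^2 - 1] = 12*v^2 + 6*v - 18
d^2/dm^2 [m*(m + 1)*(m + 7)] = 6*m + 16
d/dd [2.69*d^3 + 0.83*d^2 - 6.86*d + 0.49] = 8.07*d^2 + 1.66*d - 6.86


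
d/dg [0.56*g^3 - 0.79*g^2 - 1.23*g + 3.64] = 1.68*g^2 - 1.58*g - 1.23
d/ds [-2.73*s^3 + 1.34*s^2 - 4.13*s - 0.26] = -8.19*s^2 + 2.68*s - 4.13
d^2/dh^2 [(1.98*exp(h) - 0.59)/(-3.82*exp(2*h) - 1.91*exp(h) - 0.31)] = (-28.892952*exp(4*h) + 48.88454*exp(3*h) + 26.98257*exp(2*h) + 0.530024999999999*exp(h) - 0.539617)*exp(h)/(55.742968*exp(6*h) + 83.614452*exp(5*h) + 55.378158*exp(4*h) + 20.538803*exp(3*h) + 4.494039*exp(2*h) + 0.550653*exp(h) + 0.029791)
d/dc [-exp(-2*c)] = 2*exp(-2*c)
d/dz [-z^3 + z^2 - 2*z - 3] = -3*z^2 + 2*z - 2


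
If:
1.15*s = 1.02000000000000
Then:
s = 0.89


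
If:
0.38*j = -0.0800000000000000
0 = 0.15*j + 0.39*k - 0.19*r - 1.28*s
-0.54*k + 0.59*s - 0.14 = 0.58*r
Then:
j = -0.21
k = 2.59884428223844*s - 0.025195287488795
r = -1.40237226277372*s - 0.217921628889743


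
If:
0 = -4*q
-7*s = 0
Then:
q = 0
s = 0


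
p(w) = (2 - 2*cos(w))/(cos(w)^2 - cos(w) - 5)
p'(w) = (2 - 2*cos(w))*(2*sin(w)*cos(w) - sin(w))/(cos(w)^2 - cos(w) - 5)^2 + 2*sin(w)/(cos(w)^2 - cos(w) - 5)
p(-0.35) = -0.02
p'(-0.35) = 0.13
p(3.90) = -0.92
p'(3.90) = 0.78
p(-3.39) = -1.27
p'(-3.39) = -0.46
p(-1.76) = -0.50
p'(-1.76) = 0.55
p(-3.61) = -1.14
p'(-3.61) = -0.71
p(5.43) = -0.13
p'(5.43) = 0.28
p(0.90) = -0.14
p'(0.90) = -0.29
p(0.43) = -0.04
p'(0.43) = -0.16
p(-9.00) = -1.17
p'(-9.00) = 0.67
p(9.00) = -1.17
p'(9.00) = -0.67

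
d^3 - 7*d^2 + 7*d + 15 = (d - 5)*(d - 3)*(d + 1)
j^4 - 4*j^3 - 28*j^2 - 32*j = j*(j - 8)*(j + 2)^2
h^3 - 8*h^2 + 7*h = h*(h - 7)*(h - 1)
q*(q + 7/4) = q^2 + 7*q/4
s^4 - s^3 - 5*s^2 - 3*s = s*(s - 3)*(s + 1)^2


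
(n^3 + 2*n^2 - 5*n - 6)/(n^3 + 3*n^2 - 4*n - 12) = (n + 1)/(n + 2)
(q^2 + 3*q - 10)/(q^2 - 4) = (q + 5)/(q + 2)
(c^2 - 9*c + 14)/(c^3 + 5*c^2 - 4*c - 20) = (c - 7)/(c^2 + 7*c + 10)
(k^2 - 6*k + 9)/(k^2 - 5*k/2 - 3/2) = 2*(k - 3)/(2*k + 1)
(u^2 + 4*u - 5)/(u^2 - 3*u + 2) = (u + 5)/(u - 2)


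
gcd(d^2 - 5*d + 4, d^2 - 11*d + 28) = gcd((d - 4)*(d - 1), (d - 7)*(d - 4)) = d - 4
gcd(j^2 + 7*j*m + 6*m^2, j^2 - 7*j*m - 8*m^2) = j + m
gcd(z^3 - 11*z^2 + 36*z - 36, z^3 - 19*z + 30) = z^2 - 5*z + 6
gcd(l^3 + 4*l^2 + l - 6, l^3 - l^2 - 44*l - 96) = l + 3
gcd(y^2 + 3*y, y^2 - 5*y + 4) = 1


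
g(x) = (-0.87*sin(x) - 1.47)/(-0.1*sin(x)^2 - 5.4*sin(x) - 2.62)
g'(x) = (0.2*sin(x)*cos(x) + 5.4*cos(x))*(-0.87*sin(x) - 1.47)/(-0.1*sin(x)^2 - 5.4*sin(x) - 2.62)^2 - 0.87*cos(x)/(-0.1*sin(x)^2 - 5.4*sin(x) - 2.62) = (-0.294*sin(x) + 0.0435*cos(2*x) - 5.7021)*cos(x)/(0.1*sin(x)^2 + 5.4*sin(x) + 2.62)^2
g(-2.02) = -0.32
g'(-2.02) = 0.51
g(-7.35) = -0.35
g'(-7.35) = -0.64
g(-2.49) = -1.52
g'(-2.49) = 11.47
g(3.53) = 1.94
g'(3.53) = 14.82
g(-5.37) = 0.31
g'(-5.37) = -0.08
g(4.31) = -0.30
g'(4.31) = 0.42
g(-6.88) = -2.56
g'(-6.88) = -31.09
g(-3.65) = 0.36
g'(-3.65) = 0.18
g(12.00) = -4.03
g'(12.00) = -75.39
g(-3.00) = 0.72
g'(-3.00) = 1.61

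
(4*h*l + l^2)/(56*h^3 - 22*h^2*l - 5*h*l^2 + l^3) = l/(14*h^2 - 9*h*l + l^2)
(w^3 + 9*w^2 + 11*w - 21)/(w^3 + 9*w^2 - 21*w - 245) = (w^2 + 2*w - 3)/(w^2 + 2*w - 35)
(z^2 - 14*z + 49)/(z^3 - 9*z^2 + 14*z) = (z - 7)/(z*(z - 2))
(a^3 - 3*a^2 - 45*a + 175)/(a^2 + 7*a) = a - 10 + 25/a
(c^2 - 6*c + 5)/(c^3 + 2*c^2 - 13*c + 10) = (c - 5)/(c^2 + 3*c - 10)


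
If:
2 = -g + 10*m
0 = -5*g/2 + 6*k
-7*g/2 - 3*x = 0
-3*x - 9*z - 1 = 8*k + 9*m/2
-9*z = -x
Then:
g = 114/53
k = 95/106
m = 22/53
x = -133/53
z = -133/477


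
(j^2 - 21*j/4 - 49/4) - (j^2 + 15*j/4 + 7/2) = -9*j - 63/4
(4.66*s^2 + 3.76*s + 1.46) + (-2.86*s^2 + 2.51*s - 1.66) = 1.8*s^2 + 6.27*s - 0.2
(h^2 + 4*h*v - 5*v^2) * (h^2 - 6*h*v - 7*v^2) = h^4 - 2*h^3*v - 36*h^2*v^2 + 2*h*v^3 + 35*v^4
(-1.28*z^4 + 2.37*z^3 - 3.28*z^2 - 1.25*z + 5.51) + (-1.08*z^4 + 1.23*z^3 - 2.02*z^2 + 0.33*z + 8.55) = -2.36*z^4 + 3.6*z^3 - 5.3*z^2 - 0.92*z + 14.06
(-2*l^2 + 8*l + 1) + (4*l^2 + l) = 2*l^2 + 9*l + 1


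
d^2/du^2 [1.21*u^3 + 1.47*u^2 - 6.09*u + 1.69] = 7.26*u + 2.94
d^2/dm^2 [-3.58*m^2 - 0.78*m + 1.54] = -7.16000000000000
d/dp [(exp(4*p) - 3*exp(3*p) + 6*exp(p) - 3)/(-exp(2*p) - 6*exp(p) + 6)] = (-2*exp(5*p) - 15*exp(4*p) + 60*exp(3*p) - 48*exp(2*p) - 6*exp(p) + 18)*exp(p)/(exp(4*p) + 12*exp(3*p) + 24*exp(2*p) - 72*exp(p) + 36)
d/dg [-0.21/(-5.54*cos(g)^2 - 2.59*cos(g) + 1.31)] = (2.3268*cos(g) + 0.5439)*sin(g)/(5.54*cos(g)^2 + 2.59*cos(g) - 1.31)^2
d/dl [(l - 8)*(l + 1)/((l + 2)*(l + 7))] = 2*(8*l^2 + 22*l - 13)/(l^4 + 18*l^3 + 109*l^2 + 252*l + 196)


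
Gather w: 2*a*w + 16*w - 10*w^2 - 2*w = -10*w^2 + w*(2*a + 14)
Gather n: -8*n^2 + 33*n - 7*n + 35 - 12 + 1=-8*n^2 + 26*n + 24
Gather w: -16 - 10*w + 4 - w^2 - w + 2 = -w^2 - 11*w - 10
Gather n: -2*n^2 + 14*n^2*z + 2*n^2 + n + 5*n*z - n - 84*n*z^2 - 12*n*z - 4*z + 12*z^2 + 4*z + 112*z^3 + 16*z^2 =14*n^2*z + n*(-84*z^2 - 7*z) + 112*z^3 + 28*z^2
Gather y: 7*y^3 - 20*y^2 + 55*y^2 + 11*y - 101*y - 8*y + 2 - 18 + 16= 7*y^3 + 35*y^2 - 98*y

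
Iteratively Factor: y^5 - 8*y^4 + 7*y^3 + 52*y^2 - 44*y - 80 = (y - 4)*(y^4 - 4*y^3 - 9*y^2 + 16*y + 20) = (y - 4)*(y + 1)*(y^3 - 5*y^2 - 4*y + 20) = (y - 4)*(y - 2)*(y + 1)*(y^2 - 3*y - 10) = (y - 5)*(y - 4)*(y - 2)*(y + 1)*(y + 2)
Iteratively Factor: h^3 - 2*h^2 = (h)*(h^2 - 2*h) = h^2*(h - 2)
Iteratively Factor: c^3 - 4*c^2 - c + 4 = (c + 1)*(c^2 - 5*c + 4) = (c - 4)*(c + 1)*(c - 1)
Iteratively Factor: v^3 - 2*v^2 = (v)*(v^2 - 2*v) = v*(v - 2)*(v)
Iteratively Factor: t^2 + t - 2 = (t + 2)*(t - 1)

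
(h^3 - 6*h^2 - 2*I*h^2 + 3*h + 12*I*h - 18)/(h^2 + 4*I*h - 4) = (h^3 + h^2*(-6 - 2*I) + h*(3 + 12*I) - 18)/(h^2 + 4*I*h - 4)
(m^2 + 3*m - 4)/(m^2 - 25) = (m^2 + 3*m - 4)/(m^2 - 25)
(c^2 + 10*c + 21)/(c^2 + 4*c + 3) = (c + 7)/(c + 1)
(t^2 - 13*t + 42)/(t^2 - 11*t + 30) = (t - 7)/(t - 5)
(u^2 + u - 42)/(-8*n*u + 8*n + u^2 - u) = (-u^2 - u + 42)/(8*n*u - 8*n - u^2 + u)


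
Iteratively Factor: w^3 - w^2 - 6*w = (w + 2)*(w^2 - 3*w) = w*(w + 2)*(w - 3)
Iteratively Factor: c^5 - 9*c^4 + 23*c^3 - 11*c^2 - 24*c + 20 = (c - 2)*(c^4 - 7*c^3 + 9*c^2 + 7*c - 10) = (c - 2)^2*(c^3 - 5*c^2 - c + 5) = (c - 2)^2*(c - 1)*(c^2 - 4*c - 5) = (c - 2)^2*(c - 1)*(c + 1)*(c - 5)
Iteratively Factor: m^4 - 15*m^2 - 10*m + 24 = (m - 4)*(m^3 + 4*m^2 + m - 6) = (m - 4)*(m - 1)*(m^2 + 5*m + 6) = (m - 4)*(m - 1)*(m + 3)*(m + 2)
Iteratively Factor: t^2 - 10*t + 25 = (t - 5)*(t - 5)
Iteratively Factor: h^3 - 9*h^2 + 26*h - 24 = (h - 3)*(h^2 - 6*h + 8) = (h - 4)*(h - 3)*(h - 2)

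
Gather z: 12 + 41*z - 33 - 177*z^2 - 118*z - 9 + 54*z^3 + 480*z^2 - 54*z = 54*z^3 + 303*z^2 - 131*z - 30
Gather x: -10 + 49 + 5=44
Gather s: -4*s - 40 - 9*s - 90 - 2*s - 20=-15*s - 150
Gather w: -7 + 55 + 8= 56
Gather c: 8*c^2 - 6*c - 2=8*c^2 - 6*c - 2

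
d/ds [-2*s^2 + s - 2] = 1 - 4*s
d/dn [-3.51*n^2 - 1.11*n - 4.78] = -7.02*n - 1.11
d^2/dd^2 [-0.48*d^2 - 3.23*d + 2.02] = -0.960000000000000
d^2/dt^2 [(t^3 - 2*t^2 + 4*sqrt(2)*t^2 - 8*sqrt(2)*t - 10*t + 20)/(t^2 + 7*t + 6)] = 2*(-36*sqrt(2)*t^3 + 47*t^3 - 72*sqrt(2)*t^2 + 222*t^2 + 144*sqrt(2)*t + 708*t + 480*sqrt(2) + 1208)/(t^6 + 21*t^5 + 165*t^4 + 595*t^3 + 990*t^2 + 756*t + 216)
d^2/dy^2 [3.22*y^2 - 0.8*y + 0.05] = 6.44000000000000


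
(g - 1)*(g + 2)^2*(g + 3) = g^4 + 6*g^3 + 9*g^2 - 4*g - 12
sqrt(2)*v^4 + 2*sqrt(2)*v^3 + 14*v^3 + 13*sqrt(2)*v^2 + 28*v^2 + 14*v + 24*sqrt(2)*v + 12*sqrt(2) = (v + 1)*(v + sqrt(2))*(v + 6*sqrt(2))*(sqrt(2)*v + sqrt(2))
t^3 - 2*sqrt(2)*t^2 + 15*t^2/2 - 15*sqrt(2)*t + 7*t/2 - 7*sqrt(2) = (t + 1/2)*(t + 7)*(t - 2*sqrt(2))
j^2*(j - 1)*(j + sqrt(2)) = j^4 - j^3 + sqrt(2)*j^3 - sqrt(2)*j^2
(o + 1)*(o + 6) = o^2 + 7*o + 6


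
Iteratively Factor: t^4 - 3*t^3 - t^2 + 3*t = (t + 1)*(t^3 - 4*t^2 + 3*t) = t*(t + 1)*(t^2 - 4*t + 3) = t*(t - 3)*(t + 1)*(t - 1)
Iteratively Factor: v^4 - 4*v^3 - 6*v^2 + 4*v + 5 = (v - 5)*(v^3 + v^2 - v - 1) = (v - 5)*(v + 1)*(v^2 - 1) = (v - 5)*(v - 1)*(v + 1)*(v + 1)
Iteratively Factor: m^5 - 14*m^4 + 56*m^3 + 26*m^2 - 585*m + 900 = (m - 5)*(m^4 - 9*m^3 + 11*m^2 + 81*m - 180) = (m - 5)*(m - 4)*(m^3 - 5*m^2 - 9*m + 45) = (m - 5)*(m - 4)*(m + 3)*(m^2 - 8*m + 15) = (m - 5)*(m - 4)*(m - 3)*(m + 3)*(m - 5)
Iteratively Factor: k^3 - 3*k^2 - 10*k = (k + 2)*(k^2 - 5*k) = k*(k + 2)*(k - 5)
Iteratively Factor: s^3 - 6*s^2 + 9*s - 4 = (s - 4)*(s^2 - 2*s + 1) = (s - 4)*(s - 1)*(s - 1)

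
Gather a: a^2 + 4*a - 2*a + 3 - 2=a^2 + 2*a + 1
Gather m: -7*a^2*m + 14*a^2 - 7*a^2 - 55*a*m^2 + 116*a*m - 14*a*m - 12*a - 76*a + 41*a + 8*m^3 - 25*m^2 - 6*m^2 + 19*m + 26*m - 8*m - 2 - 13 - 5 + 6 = 7*a^2 - 47*a + 8*m^3 + m^2*(-55*a - 31) + m*(-7*a^2 + 102*a + 37) - 14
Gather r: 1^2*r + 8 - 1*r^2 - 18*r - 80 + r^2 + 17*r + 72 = 0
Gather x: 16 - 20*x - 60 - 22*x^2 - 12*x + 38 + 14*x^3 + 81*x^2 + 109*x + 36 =14*x^3 + 59*x^2 + 77*x + 30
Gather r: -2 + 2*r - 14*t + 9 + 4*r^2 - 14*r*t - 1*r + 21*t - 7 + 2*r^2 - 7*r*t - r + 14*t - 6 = 6*r^2 - 21*r*t + 21*t - 6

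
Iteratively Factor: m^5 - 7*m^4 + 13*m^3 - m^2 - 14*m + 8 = (m - 2)*(m^4 - 5*m^3 + 3*m^2 + 5*m - 4) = (m - 2)*(m - 1)*(m^3 - 4*m^2 - m + 4) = (m - 2)*(m - 1)*(m + 1)*(m^2 - 5*m + 4) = (m - 2)*(m - 1)^2*(m + 1)*(m - 4)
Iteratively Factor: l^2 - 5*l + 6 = (l - 2)*(l - 3)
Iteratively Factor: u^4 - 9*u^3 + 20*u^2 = (u - 4)*(u^3 - 5*u^2) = (u - 5)*(u - 4)*(u^2) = u*(u - 5)*(u - 4)*(u)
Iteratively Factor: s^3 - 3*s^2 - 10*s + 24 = (s - 4)*(s^2 + s - 6) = (s - 4)*(s - 2)*(s + 3)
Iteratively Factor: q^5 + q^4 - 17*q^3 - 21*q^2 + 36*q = (q - 1)*(q^4 + 2*q^3 - 15*q^2 - 36*q) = (q - 1)*(q + 3)*(q^3 - q^2 - 12*q) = (q - 1)*(q + 3)^2*(q^2 - 4*q) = q*(q - 1)*(q + 3)^2*(q - 4)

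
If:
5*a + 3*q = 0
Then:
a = -3*q/5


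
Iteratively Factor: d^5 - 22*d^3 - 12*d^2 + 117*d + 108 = (d + 3)*(d^4 - 3*d^3 - 13*d^2 + 27*d + 36) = (d - 3)*(d + 3)*(d^3 - 13*d - 12) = (d - 4)*(d - 3)*(d + 3)*(d^2 + 4*d + 3) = (d - 4)*(d - 3)*(d + 1)*(d + 3)*(d + 3)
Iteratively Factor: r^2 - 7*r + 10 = (r - 5)*(r - 2)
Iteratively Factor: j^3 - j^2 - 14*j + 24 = (j - 3)*(j^2 + 2*j - 8) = (j - 3)*(j - 2)*(j + 4)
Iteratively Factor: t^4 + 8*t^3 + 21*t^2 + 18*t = (t + 2)*(t^3 + 6*t^2 + 9*t) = (t + 2)*(t + 3)*(t^2 + 3*t) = t*(t + 2)*(t + 3)*(t + 3)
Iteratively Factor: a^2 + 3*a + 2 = (a + 1)*(a + 2)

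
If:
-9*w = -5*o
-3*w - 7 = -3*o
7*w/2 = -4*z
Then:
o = 21/4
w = 35/12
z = -245/96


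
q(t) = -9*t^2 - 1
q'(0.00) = 0.00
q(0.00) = -1.00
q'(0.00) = 0.00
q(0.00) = -1.00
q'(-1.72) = 30.96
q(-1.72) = -27.63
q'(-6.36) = 114.48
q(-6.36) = -365.05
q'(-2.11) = 37.98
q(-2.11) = -41.07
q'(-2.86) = 51.48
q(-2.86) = -74.62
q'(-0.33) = 5.94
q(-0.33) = -1.98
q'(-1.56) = 28.08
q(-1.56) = -22.90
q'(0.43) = -7.74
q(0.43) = -2.66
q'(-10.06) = 181.08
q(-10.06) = -911.83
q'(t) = -18*t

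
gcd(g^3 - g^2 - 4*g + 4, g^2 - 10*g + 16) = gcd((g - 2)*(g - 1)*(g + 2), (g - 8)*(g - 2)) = g - 2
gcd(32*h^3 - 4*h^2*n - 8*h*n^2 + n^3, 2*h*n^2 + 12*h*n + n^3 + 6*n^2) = 2*h + n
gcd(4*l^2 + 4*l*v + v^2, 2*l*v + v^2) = 2*l + v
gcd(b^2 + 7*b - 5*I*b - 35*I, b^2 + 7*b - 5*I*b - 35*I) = b^2 + b*(7 - 5*I) - 35*I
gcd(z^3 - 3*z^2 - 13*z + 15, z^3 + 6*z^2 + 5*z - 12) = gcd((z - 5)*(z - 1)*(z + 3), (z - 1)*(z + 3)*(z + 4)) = z^2 + 2*z - 3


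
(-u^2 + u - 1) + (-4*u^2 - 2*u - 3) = -5*u^2 - u - 4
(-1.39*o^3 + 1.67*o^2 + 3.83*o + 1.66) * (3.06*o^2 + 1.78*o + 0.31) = -4.2534*o^5 + 2.636*o^4 + 14.2615*o^3 + 12.4147*o^2 + 4.1421*o + 0.5146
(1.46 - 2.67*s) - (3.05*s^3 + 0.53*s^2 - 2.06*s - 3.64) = -3.05*s^3 - 0.53*s^2 - 0.61*s + 5.1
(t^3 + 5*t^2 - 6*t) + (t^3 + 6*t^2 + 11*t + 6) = 2*t^3 + 11*t^2 + 5*t + 6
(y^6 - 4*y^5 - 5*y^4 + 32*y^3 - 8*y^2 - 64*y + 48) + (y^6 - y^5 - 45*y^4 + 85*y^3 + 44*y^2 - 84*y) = 2*y^6 - 5*y^5 - 50*y^4 + 117*y^3 + 36*y^2 - 148*y + 48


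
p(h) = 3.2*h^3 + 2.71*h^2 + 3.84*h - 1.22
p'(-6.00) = 316.92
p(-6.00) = -617.90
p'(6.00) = 381.96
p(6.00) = 810.58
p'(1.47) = 32.55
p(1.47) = 20.45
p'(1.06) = 20.37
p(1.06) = 9.71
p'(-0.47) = 3.41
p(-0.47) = -2.76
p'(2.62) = 83.94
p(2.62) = 84.99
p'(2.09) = 57.10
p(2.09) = 47.86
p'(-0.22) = 3.11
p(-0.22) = -1.97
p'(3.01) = 107.13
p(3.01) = 122.16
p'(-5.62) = 276.59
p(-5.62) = -505.22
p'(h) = 9.6*h^2 + 5.42*h + 3.84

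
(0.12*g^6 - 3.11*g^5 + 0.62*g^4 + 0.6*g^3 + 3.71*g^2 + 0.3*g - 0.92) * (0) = 0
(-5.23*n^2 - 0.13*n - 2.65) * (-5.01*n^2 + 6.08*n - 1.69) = 26.2023*n^4 - 31.1471*n^3 + 21.3248*n^2 - 15.8923*n + 4.4785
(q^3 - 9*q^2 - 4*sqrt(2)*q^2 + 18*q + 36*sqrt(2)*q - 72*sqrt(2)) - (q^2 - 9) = q^3 - 10*q^2 - 4*sqrt(2)*q^2 + 18*q + 36*sqrt(2)*q - 72*sqrt(2) + 9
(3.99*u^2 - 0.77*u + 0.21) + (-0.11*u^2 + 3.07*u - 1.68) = 3.88*u^2 + 2.3*u - 1.47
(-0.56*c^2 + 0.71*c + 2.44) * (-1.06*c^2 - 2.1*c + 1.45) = 0.5936*c^4 + 0.4234*c^3 - 4.8894*c^2 - 4.0945*c + 3.538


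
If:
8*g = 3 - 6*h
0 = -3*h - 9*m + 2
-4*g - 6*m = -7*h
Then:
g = 19/96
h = 17/72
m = 31/216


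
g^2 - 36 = (g - 6)*(g + 6)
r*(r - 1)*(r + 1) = r^3 - r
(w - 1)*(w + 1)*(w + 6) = w^3 + 6*w^2 - w - 6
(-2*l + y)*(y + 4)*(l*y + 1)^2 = -2*l^3*y^3 - 8*l^3*y^2 + l^2*y^4 + 4*l^2*y^3 - 4*l^2*y^2 - 16*l^2*y + 2*l*y^3 + 8*l*y^2 - 2*l*y - 8*l + y^2 + 4*y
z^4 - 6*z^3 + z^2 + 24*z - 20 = (z - 5)*(z - 2)*(z - 1)*(z + 2)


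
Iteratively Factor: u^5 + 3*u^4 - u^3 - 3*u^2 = (u + 3)*(u^4 - u^2) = (u + 1)*(u + 3)*(u^3 - u^2) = u*(u + 1)*(u + 3)*(u^2 - u) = u^2*(u + 1)*(u + 3)*(u - 1)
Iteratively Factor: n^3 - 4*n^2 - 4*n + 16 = (n - 2)*(n^2 - 2*n - 8) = (n - 2)*(n + 2)*(n - 4)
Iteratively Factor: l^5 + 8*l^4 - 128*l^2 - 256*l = (l + 4)*(l^4 + 4*l^3 - 16*l^2 - 64*l) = (l + 4)^2*(l^3 - 16*l) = (l + 4)^3*(l^2 - 4*l) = (l - 4)*(l + 4)^3*(l)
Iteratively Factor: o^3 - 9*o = (o + 3)*(o^2 - 3*o) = (o - 3)*(o + 3)*(o)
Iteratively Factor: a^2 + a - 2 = (a - 1)*(a + 2)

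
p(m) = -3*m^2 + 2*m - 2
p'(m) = 2 - 6*m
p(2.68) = -18.19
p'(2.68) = -14.08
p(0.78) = -2.27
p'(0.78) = -2.68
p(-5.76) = -113.05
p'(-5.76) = 36.56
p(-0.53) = -3.90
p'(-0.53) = 5.18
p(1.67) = -7.03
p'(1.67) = -8.02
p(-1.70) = -14.07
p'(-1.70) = 12.20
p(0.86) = -2.50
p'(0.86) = -3.16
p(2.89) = -21.28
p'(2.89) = -15.34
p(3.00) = -23.00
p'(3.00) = -16.00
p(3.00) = -23.00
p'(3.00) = -16.00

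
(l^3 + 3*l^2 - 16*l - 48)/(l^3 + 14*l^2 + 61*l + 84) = (l - 4)/(l + 7)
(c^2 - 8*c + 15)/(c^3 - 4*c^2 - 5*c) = (c - 3)/(c*(c + 1))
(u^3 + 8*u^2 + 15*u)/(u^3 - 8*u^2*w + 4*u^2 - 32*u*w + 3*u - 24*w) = u*(u + 5)/(u^2 - 8*u*w + u - 8*w)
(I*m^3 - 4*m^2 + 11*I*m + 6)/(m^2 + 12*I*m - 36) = (I*m^2 + 2*m - I)/(m + 6*I)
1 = 1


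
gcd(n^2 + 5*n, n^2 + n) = n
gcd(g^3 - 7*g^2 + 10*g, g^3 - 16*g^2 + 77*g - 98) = g - 2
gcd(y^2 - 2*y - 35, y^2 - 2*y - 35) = y^2 - 2*y - 35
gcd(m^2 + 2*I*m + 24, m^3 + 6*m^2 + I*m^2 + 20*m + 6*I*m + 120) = m - 4*I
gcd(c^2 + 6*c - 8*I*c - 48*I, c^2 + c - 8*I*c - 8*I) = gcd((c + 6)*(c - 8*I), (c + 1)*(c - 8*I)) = c - 8*I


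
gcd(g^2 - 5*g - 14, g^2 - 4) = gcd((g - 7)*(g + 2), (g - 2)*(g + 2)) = g + 2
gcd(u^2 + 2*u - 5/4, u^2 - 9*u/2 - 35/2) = u + 5/2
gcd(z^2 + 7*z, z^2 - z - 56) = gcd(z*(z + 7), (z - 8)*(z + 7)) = z + 7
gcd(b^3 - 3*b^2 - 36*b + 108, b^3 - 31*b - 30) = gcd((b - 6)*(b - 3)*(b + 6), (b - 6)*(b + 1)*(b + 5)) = b - 6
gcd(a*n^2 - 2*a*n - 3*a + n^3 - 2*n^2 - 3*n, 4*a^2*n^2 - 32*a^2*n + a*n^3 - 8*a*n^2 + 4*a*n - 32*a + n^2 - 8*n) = 1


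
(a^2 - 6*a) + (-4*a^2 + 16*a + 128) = -3*a^2 + 10*a + 128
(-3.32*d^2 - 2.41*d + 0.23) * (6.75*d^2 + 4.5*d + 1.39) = -22.41*d^4 - 31.2075*d^3 - 13.9073*d^2 - 2.3149*d + 0.3197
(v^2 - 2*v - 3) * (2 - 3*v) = -3*v^3 + 8*v^2 + 5*v - 6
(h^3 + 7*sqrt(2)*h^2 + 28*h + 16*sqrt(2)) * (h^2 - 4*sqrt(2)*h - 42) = h^5 + 3*sqrt(2)*h^4 - 70*h^3 - 390*sqrt(2)*h^2 - 1304*h - 672*sqrt(2)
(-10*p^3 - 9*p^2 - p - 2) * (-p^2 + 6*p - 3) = 10*p^5 - 51*p^4 - 23*p^3 + 23*p^2 - 9*p + 6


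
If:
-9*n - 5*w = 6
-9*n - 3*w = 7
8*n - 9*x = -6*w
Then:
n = -17/18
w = 1/2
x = -41/81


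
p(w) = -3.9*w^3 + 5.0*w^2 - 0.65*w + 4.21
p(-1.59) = 33.56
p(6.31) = -780.65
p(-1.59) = 33.56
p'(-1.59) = -46.13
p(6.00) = -662.09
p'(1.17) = -4.97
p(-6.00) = 1030.51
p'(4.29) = -173.08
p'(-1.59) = -46.13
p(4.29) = -214.48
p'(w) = -11.7*w^2 + 10.0*w - 0.65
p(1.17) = 4.05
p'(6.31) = -403.40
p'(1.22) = -5.86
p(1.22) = 3.78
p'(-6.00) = -481.85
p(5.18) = -407.06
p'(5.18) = -262.79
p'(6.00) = -361.85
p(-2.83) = 134.49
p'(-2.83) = -122.65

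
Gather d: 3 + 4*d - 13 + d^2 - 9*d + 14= d^2 - 5*d + 4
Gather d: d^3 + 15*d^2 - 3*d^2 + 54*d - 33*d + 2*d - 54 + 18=d^3 + 12*d^2 + 23*d - 36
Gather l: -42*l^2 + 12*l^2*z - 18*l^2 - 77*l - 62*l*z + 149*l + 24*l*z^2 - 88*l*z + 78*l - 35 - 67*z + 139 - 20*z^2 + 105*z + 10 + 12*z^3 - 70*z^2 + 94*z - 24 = l^2*(12*z - 60) + l*(24*z^2 - 150*z + 150) + 12*z^3 - 90*z^2 + 132*z + 90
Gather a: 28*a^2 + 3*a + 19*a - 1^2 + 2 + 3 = 28*a^2 + 22*a + 4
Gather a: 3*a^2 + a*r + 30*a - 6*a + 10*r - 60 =3*a^2 + a*(r + 24) + 10*r - 60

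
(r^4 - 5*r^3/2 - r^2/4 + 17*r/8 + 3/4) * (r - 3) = r^5 - 11*r^4/2 + 29*r^3/4 + 23*r^2/8 - 45*r/8 - 9/4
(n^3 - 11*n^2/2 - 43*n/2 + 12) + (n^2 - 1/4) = n^3 - 9*n^2/2 - 43*n/2 + 47/4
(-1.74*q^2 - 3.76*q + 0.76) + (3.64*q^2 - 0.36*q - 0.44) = 1.9*q^2 - 4.12*q + 0.32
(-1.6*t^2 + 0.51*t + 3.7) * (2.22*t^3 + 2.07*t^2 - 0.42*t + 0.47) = -3.552*t^5 - 2.1798*t^4 + 9.9417*t^3 + 6.6928*t^2 - 1.3143*t + 1.739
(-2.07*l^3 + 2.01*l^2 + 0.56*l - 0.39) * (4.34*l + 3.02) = -8.9838*l^4 + 2.472*l^3 + 8.5006*l^2 - 0.00139999999999985*l - 1.1778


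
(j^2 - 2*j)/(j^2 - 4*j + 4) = j/(j - 2)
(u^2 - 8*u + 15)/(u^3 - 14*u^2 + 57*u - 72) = (u - 5)/(u^2 - 11*u + 24)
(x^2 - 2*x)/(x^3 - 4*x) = 1/(x + 2)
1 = 1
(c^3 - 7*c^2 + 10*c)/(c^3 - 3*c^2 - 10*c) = (c - 2)/(c + 2)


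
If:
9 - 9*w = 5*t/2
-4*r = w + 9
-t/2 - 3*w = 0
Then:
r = -15/8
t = 9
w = -3/2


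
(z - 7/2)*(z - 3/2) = z^2 - 5*z + 21/4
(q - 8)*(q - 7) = q^2 - 15*q + 56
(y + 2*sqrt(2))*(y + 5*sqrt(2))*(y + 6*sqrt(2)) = y^3 + 13*sqrt(2)*y^2 + 104*y + 120*sqrt(2)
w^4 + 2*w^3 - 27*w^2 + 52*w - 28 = (w - 2)^2*(w - 1)*(w + 7)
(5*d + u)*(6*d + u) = 30*d^2 + 11*d*u + u^2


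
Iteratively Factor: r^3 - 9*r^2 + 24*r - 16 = (r - 4)*(r^2 - 5*r + 4) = (r - 4)*(r - 1)*(r - 4)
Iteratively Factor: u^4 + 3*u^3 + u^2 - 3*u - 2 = (u + 1)*(u^3 + 2*u^2 - u - 2) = (u + 1)*(u + 2)*(u^2 - 1) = (u - 1)*(u + 1)*(u + 2)*(u + 1)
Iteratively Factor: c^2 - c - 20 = (c - 5)*(c + 4)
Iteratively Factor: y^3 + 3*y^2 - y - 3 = (y + 3)*(y^2 - 1) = (y - 1)*(y + 3)*(y + 1)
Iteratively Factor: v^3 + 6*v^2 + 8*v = (v)*(v^2 + 6*v + 8) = v*(v + 2)*(v + 4)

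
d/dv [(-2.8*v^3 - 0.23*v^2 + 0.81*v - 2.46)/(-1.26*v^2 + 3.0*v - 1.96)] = (3.528*v^4 - 16.8*v^3 + 16.7946*v^2 - 5.2976*v + 5.7924)/(1.5876*v^4 - 7.56*v^3 + 13.9392*v^2 - 11.76*v + 3.8416)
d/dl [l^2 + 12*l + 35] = 2*l + 12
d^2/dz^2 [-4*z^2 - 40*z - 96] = -8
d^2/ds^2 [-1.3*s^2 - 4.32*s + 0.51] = -2.60000000000000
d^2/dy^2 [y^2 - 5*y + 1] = 2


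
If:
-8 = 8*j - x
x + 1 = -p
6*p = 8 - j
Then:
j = -62/47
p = 73/47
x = -120/47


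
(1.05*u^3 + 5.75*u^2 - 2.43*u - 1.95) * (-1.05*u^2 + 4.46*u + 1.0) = -1.1025*u^5 - 1.3545*u^4 + 29.2465*u^3 - 3.0403*u^2 - 11.127*u - 1.95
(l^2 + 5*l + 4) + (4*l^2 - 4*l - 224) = 5*l^2 + l - 220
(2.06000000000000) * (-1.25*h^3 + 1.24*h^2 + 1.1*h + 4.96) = -2.575*h^3 + 2.5544*h^2 + 2.266*h + 10.2176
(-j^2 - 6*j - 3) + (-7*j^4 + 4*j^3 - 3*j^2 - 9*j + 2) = -7*j^4 + 4*j^3 - 4*j^2 - 15*j - 1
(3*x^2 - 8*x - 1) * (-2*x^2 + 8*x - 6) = -6*x^4 + 40*x^3 - 80*x^2 + 40*x + 6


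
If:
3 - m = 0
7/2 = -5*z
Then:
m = 3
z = -7/10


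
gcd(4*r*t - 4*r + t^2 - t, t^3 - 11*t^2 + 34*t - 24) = t - 1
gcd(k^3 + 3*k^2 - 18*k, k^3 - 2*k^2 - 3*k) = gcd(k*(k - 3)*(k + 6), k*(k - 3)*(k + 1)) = k^2 - 3*k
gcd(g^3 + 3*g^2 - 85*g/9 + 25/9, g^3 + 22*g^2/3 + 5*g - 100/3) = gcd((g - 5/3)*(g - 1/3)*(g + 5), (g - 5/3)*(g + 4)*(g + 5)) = g^2 + 10*g/3 - 25/3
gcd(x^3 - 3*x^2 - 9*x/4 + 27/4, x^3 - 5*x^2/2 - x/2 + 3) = x - 3/2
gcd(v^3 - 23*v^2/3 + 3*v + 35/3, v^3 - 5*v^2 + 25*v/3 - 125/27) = v - 5/3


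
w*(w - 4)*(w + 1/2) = w^3 - 7*w^2/2 - 2*w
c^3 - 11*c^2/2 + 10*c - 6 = (c - 2)^2*(c - 3/2)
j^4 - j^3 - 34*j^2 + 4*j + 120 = (j - 6)*(j - 2)*(j + 2)*(j + 5)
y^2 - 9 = (y - 3)*(y + 3)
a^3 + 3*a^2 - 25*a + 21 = (a - 3)*(a - 1)*(a + 7)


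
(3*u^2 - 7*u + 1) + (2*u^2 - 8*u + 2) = 5*u^2 - 15*u + 3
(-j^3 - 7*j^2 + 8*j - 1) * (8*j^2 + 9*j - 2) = -8*j^5 - 65*j^4 + 3*j^3 + 78*j^2 - 25*j + 2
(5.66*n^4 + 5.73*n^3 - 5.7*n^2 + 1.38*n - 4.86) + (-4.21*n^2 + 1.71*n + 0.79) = 5.66*n^4 + 5.73*n^3 - 9.91*n^2 + 3.09*n - 4.07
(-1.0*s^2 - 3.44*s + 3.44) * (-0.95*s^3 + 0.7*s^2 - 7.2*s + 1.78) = 0.95*s^5 + 2.568*s^4 + 1.524*s^3 + 25.396*s^2 - 30.8912*s + 6.1232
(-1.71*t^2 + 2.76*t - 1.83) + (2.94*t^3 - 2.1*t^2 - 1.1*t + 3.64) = 2.94*t^3 - 3.81*t^2 + 1.66*t + 1.81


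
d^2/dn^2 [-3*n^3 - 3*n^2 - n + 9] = -18*n - 6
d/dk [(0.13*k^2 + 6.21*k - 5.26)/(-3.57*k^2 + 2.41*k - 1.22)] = (22.483*k^2 - 37.8736*k + 5.1004)/(12.7449*k^4 - 17.2074*k^3 + 14.5189*k^2 - 5.8804*k + 1.4884)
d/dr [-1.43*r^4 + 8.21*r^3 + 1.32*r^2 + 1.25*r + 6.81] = -5.72*r^3 + 24.63*r^2 + 2.64*r + 1.25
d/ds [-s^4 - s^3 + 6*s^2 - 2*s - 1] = -4*s^3 - 3*s^2 + 12*s - 2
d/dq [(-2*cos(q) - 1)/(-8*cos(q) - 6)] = -sin(q)/(4*cos(q) + 3)^2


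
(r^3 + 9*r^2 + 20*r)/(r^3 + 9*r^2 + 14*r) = (r^2 + 9*r + 20)/(r^2 + 9*r + 14)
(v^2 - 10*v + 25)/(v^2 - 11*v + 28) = (v^2 - 10*v + 25)/(v^2 - 11*v + 28)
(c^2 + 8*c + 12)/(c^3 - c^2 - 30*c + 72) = (c + 2)/(c^2 - 7*c + 12)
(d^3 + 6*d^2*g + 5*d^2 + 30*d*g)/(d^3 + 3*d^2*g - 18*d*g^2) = (d + 5)/(d - 3*g)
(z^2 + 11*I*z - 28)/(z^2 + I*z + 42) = (z + 4*I)/(z - 6*I)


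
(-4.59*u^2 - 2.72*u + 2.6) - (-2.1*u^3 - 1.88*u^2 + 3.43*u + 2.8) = 2.1*u^3 - 2.71*u^2 - 6.15*u - 0.2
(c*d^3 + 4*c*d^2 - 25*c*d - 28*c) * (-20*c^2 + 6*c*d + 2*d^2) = -20*c^3*d^3 - 80*c^3*d^2 + 500*c^3*d + 560*c^3 + 6*c^2*d^4 + 24*c^2*d^3 - 150*c^2*d^2 - 168*c^2*d + 2*c*d^5 + 8*c*d^4 - 50*c*d^3 - 56*c*d^2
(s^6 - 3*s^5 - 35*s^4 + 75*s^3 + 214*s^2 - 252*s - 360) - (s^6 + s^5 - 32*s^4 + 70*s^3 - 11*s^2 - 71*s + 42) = -4*s^5 - 3*s^4 + 5*s^3 + 225*s^2 - 181*s - 402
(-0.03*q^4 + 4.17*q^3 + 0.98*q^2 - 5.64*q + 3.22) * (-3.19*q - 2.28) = 0.0957*q^5 - 13.2339*q^4 - 12.6338*q^3 + 15.7572*q^2 + 2.5874*q - 7.3416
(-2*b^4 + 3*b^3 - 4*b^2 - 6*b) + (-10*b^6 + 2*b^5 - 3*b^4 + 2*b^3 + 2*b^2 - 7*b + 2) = -10*b^6 + 2*b^5 - 5*b^4 + 5*b^3 - 2*b^2 - 13*b + 2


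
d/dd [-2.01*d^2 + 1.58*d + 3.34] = 1.58 - 4.02*d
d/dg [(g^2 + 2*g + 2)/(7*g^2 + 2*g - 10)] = 12*(-g^2 - 4*g - 2)/(49*g^4 + 28*g^3 - 136*g^2 - 40*g + 100)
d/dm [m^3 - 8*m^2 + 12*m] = 3*m^2 - 16*m + 12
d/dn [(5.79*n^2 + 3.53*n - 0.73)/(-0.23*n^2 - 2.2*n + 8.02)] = (-11.9261*n^2 + 92.5358*n + 26.7046)/(0.0529*n^4 + 1.012*n^3 + 1.1508*n^2 - 35.288*n + 64.3204)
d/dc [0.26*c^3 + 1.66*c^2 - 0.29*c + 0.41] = 0.78*c^2 + 3.32*c - 0.29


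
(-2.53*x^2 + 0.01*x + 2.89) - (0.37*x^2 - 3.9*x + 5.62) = -2.9*x^2 + 3.91*x - 2.73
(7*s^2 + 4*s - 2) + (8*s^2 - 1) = 15*s^2 + 4*s - 3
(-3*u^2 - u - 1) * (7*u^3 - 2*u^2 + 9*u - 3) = -21*u^5 - u^4 - 32*u^3 + 2*u^2 - 6*u + 3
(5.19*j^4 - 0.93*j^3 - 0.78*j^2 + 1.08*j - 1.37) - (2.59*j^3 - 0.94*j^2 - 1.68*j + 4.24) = 5.19*j^4 - 3.52*j^3 + 0.16*j^2 + 2.76*j - 5.61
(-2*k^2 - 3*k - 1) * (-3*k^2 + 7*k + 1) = 6*k^4 - 5*k^3 - 20*k^2 - 10*k - 1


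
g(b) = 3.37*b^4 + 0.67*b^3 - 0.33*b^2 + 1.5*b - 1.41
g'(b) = 13.48*b^3 + 2.01*b^2 - 0.66*b + 1.5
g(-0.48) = -2.10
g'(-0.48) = 0.79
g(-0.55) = -2.14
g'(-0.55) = 0.23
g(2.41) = 123.35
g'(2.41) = 200.27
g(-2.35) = 87.33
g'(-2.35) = -160.79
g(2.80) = 222.05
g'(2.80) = 311.32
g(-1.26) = 3.33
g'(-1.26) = -21.44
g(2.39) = 119.39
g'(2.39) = 195.43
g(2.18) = 83.35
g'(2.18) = 149.27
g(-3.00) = 246.00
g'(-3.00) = -342.39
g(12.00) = 71007.15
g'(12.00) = 23576.46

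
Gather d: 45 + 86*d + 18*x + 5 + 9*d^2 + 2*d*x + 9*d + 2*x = 9*d^2 + d*(2*x + 95) + 20*x + 50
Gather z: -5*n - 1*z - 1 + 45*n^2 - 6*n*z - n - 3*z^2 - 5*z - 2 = 45*n^2 - 6*n - 3*z^2 + z*(-6*n - 6) - 3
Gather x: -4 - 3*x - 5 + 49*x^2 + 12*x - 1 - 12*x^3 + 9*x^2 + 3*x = -12*x^3 + 58*x^2 + 12*x - 10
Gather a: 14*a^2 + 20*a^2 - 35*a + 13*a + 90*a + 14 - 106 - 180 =34*a^2 + 68*a - 272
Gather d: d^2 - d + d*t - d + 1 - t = d^2 + d*(t - 2) - t + 1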